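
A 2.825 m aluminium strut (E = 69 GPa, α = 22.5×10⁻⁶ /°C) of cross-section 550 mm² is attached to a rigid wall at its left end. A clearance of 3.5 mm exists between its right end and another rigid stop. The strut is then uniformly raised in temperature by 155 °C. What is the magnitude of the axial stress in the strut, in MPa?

σ ≈ 155 MPa (compressive)

If the wall were absent the strut would grow by αΔT L = 22.5×10⁻⁶ × 155 × 2825 = 9.852 mm.
The gap closes (δ_free > 3.5 mm) and the wall then resists a further 9.852 − 3.5 = 6.352 mm of expansion.
So σ = E(δ_free − g)/L = 69×10³ × 6.352/2825 = 155.2 MPa.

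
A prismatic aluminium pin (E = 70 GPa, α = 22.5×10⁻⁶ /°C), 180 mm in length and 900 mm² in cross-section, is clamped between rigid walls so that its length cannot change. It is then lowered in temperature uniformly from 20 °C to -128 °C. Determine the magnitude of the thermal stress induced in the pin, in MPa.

σ ≈ 233 MPa (tensile)

With length fixed, the mechanical strain must cancel the thermal strain αΔT = 22.5×10⁻⁶ × 148 = 3330×10⁻⁶.
The stress required to suppress this strain is σ = Eε = 70×10³ × 3330×10⁻⁶ = 233.1 MPa, tensile since the pin is trying to contract.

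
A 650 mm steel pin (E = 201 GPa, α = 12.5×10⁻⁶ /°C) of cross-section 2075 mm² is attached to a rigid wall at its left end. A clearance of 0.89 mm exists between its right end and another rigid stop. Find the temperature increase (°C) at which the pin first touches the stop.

The gap closes when αΔT L = 0.89 mm, since the pin is still unstressed at that instant.
ΔT = 0.89 / (12.5×10⁻⁶ × 650) = 109.5 °C.

ΔT ≈ 110 °C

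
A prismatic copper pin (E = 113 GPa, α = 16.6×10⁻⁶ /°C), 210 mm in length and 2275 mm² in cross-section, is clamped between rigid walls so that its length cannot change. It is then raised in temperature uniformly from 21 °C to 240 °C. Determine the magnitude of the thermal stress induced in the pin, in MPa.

The supports are rigid, so the total axial strain is zero. The restrained thermal strain is ε = αΔT = 16.6×10⁻⁶ × 219 = 3635.4×10⁻⁶.
Hence σ = E·αΔT = 113×10³ × 3635.4×10⁻⁶ = 410.8 MPa, compressive.

σ ≈ 411 MPa (compressive)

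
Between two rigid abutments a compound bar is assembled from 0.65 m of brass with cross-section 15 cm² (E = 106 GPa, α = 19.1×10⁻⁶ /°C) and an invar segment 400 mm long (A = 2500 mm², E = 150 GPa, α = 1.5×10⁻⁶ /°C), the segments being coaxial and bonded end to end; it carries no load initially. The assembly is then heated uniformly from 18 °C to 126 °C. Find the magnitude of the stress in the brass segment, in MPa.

With the walls removed the bar would change length by δ_free = Σ αᵢΔT Lᵢ = 19.1×10⁻⁶×108×650 + 1.5×10⁻⁶×108×400 = 1.406 mm.
The walls prevent any net length change, so an axial force P (same in every segment) develops. Compatibility: P · Σ Lᵢ/(AᵢEᵢ) = δ_free.
Σ Lᵢ/(AᵢEᵢ) = 650/(1500×106×10³) + 400/(2500×150×10³) = 5.155×10⁻⁶ mm/N.
P = 1.406 / 5.155×10⁻⁶ = 272700 N = 272.7 kN, compressive.
σ_{brass} = P / A = 272700 / 1500 = 181.8 MPa.

σ ≈ 182 MPa (compressive)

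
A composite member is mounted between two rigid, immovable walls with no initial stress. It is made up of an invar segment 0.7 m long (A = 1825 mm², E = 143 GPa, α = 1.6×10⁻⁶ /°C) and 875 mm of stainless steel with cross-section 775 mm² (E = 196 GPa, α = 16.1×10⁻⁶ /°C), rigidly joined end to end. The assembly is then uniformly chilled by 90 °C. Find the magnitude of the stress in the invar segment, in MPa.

σ ≈ 88.8 MPa (tensile)

If the supports were absent, the total length change would be Σ αᵢΔT Lᵢ = 1.6×10⁻⁶×90×700 + 16.1×10⁻⁶×90×875 = 1.369 mm.
Since the ends are fixed, an axial force P builds up, equal in every segment, with P · Σ Lᵢ/(AᵢEᵢ) = δ_free.
The series flexibility is Σ Lᵢ/(AᵢEᵢ) = 700/(1825×143×10³) + 875/(775×196×10³) = 8.443×10⁻⁶ mm/N.
P = 1.369 / 8.443×10⁻⁶ = 162100 N = 162.1 kN, tensile.
σ_{invar} = P / A = 162100 / 1825 = 88.83 MPa.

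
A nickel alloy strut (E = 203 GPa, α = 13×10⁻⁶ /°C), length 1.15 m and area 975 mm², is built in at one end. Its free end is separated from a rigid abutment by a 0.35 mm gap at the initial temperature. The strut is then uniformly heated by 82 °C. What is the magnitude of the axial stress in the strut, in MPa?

σ ≈ 155 MPa (compressive)

Free thermal elongation = αΔT L = 13×10⁻⁶ × 82 × 1150 = 1.226 mm.
The gap closes (δ_free > 0.35 mm) and the wall then resists a further 1.226 − 0.35 = 0.8759 mm of expansion.
Compatibility: PL/(AE) = 0.8759 mm, so σ = P/A = E × (0.8759/1150) = 154.6 MPa.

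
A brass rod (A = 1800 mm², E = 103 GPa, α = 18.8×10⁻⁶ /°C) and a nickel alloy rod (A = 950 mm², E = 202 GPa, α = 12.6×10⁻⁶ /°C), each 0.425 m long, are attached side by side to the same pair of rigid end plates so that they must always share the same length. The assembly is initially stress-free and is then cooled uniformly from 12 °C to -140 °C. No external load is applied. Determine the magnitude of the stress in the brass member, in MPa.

The brass has the larger α, so on cooling it would change length more than the nickel alloy if both were free. The rigid plates force a common final length, so the brass is put into tension and the nickel alloy into compression, with equal and opposite forces P (no external load).
Compatibility of the two members (thermal + elastic change equal): (α₁ − α₂)ΔT = P·[1/(A₁E₁) + 1/(A₂E₂)].
|α₁ − α₂|·ΔT = 6.2×10⁻⁶ × 152 = 0.0009424.
1/(A₁E₁) + 1/(A₂E₂) = 1/(1800×103×10³) + 1/(950×202×10³) = 1.06×10⁻⁸ N⁻¹.
So P = 0.0009424 / 1.06×10⁻⁸ = 88.87 kN.
σ_{brass} = P/A₁ = 88870/1800 = 49.37 MPa, tensile.

σ ≈ 49.4 MPa (tensile)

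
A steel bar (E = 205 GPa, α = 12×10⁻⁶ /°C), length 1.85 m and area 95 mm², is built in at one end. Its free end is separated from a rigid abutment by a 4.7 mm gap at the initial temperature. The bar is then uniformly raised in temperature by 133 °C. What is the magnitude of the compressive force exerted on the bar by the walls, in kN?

P ≈ 0 kN

Unrestrained expansion: δ_free = αΔT L = 12×10⁻⁶ × 133 × 1850 = 2.953 mm.
This is smaller than the 4.7 mm clearance, so the bar expands freely without reaching the stop — the stress is zero.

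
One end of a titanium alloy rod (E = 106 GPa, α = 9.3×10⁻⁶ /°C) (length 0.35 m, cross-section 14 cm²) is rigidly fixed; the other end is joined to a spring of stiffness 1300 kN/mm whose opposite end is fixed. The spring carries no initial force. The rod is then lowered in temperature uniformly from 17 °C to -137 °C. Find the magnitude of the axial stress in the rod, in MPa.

Free thermal contraction: δ_free = αΔT L = 9.3×10⁻⁶ × 154 × 350 = 0.5013 mm.
Let P be the tensile force in the spring. The rod extends elastically by PL/(AE) and the spring stretches by P/k; together these equal δ_free.
P [ L/(AE) + 1/k ] = δ_free → P [ 350/(1400×106×10³) + 1/(1300×10³) ] = 0.5013.
P = 0.5013 / 3.128×10⁻⁶ = 160300 N.
σ = P/A = 160300/1400 = 114.5 MPa.

σ ≈ 114 MPa (tensile)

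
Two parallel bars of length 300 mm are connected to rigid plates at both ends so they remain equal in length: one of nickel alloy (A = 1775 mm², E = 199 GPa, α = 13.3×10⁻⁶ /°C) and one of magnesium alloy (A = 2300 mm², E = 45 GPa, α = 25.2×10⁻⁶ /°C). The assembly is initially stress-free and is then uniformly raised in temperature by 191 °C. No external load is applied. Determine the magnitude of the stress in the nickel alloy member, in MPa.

Both members must finish at the same length. With the larger α, the magnesium alloy tends to over-expand; the plates restrain it, putting the magnesium alloy in compression and the nickel alloy in tension. With no external load the two internal forces are equal and opposite, magnitude P.
Compatibility of the two members (thermal + elastic change equal): (α₁ − α₂)ΔT = P·[1/(A₁E₁) + 1/(A₂E₂)].
|α₁ − α₂|·ΔT = 11.9×10⁻⁶ × 191 = 0.002273.
1/(A₁E₁) + 1/(A₂E₂) = 1/(1775×199×10³) + 1/(2300×45×10³) = 1.249×10⁻⁸ N⁻¹.
P = 0.002273 / 1.249×10⁻⁸ = 181900 N = 181.9 kN.
σ_{nickel alloy} = P/A₁ = 181900/1775 = 102.5 MPa, tensile.

σ ≈ 102 MPa (tensile)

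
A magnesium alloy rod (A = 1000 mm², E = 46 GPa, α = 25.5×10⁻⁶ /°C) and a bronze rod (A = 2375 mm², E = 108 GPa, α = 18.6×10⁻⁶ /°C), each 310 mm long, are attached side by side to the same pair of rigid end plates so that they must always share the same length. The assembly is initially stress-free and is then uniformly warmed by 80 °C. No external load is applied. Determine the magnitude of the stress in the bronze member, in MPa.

σ ≈ 9.07 MPa (tensile)

The magnesium alloy has the larger α, so on heating it would change length more than the bronze if both were free. The rigid plates force a common final length, so the magnesium alloy is put into compression and the bronze into tension, with equal and opposite forces P (no external load).
Compatibility of the two members (thermal + elastic change equal): (α₁ − α₂)ΔT = P·[1/(A₁E₁) + 1/(A₂E₂)].
|α₁ − α₂|·ΔT = 6.9×10⁻⁶ × 80 = 0.000552.
1/(A₁E₁) + 1/(A₂E₂) = 1/(1000×46×10³) + 1/(2375×108×10³) = 2.564×10⁻⁸ N⁻¹.
P = 0.000552 / 2.564×10⁻⁸ = 21530 N = 21.53 kN.
σ_{bronze} = P/A₂ = 21530/2375 = 9.066 MPa, tensile.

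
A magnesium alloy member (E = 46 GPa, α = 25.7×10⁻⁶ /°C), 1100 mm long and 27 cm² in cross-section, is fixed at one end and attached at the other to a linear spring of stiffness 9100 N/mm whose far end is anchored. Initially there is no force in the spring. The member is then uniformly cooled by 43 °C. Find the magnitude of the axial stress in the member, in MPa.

If the spring were absent the member would shorten by αΔT L = 25.7×10⁻⁶ × 43 × 1100 = 1.216 mm.
Let P be the tensile force in the spring. The member extends elastically by PL/(AE) and the spring stretches by P/k; together these equal δ_free.
So P = δ_free / [L/(AE) + 1/k] = 1.216 / [ 1100/(2700×46×10³) + 1/(9100) ].
P = 1.216 / 0.0001187 = 10240 N.
σ = P/A = 10240/2700 = 3.791 MPa.

σ ≈ 3.79 MPa (tensile)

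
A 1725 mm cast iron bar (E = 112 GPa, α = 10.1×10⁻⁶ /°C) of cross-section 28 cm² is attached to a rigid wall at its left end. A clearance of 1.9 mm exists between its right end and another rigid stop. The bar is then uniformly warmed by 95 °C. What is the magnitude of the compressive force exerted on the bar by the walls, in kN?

P ≈ 0 kN

Free thermal elongation = αΔT L = 10.1×10⁻⁶ × 95 × 1725 = 1.655 mm.
This is smaller than the 1.9 mm clearance, so the bar expands freely without reaching the stop — the stress is zero.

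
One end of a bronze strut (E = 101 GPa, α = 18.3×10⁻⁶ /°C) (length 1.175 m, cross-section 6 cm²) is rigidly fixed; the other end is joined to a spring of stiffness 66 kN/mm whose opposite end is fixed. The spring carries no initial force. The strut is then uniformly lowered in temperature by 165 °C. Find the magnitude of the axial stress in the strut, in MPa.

The unrestrained thermal change is αΔT L = 18.3×10⁻⁶ × 165 × 1175 = 3.548 mm.
Let P be the tensile force in the spring. The strut extends elastically by PL/(AE) and the spring stretches by P/k; together these equal δ_free.
P [ L/(AE) + 1/k ] = δ_free → P [ 1175/(600×101×10³) + 1/(66×10³) ] = 3.548.
P = 3.548 / 3.454×10⁻⁵ = 102700 N.
σ = P/A = 102700/600 = 171.2 MPa.

σ ≈ 171 MPa (tensile)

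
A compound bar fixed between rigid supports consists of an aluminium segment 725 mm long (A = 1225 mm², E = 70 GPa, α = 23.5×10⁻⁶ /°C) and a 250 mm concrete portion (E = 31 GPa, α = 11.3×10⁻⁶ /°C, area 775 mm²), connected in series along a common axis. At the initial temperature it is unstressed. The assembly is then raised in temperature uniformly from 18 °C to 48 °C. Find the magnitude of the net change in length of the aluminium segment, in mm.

Free thermal expansion of the whole bar: Σ αᵢΔT Lᵢ = 23.5×10⁻⁶×30×725 + 11.3×10⁻⁶×30×250 = 0.5959 mm.
The walls prevent any net length change, so an axial force P (same in every segment) develops. Compatibility: P · Σ Lᵢ/(AᵢEᵢ) = δ_free.
The series flexibility is Σ Lᵢ/(AᵢEᵢ) = 725/(1225×70×10³) + 250/(775×31×10³) = 1.886×10⁻⁵ mm/N.
So P = 0.5959 / 1.886×10⁻⁵ = 31.59 kN, compressive.
For the aluminium segment, free thermal change = 23.5×10⁻⁶×30×725 = 0.5111 mm and elastic change from P = 31590×725/(1225×70×10³) = 0.2671 mm; these oppose, so the net change is 0.244 mm (segment lengthens).

|ΔL| ≈ 0.244 mm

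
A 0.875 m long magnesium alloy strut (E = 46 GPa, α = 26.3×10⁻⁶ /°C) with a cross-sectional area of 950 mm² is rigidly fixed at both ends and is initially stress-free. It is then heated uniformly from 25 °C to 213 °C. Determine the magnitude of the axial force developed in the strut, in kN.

The ends cannot move, so σ = EαΔT = 46×10³ × 26.3×10⁻⁶ × 188 = 227.4 MPa.
Then P = σA = 227.4 × 950 mm² = 216.1 kN, compressive.

P ≈ 216 kN (compressive)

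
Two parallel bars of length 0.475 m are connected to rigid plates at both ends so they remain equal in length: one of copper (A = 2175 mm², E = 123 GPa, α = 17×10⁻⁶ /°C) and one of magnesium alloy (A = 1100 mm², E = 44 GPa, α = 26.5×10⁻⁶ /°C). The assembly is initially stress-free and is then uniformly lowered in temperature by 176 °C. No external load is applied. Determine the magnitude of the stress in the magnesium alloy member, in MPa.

σ ≈ 62.3 MPa (tensile)

Both members must finish at the same length. With the larger α, the magnesium alloy tends to over-contract; the plates restrain it, putting the magnesium alloy in tension and the copper in compression. With no external load the two internal forces are equal and opposite, magnitude P.
Compatibility of the two members (thermal + elastic change equal): (α₁ − α₂)ΔT = P·[1/(A₁E₁) + 1/(A₂E₂)].
|α₁ − α₂|·ΔT = 9.5×10⁻⁶ × 176 = 0.001672.
1/(A₁E₁) + 1/(A₂E₂) = 1/(2175×123×10³) + 1/(1100×44×10³) = 2.44×10⁻⁸ N⁻¹.
So P = 0.001672 / 2.44×10⁻⁸ = 68.53 kN.
σ_{magnesium alloy} = P/A₂ = 68530/1100 = 62.3 MPa, tensile.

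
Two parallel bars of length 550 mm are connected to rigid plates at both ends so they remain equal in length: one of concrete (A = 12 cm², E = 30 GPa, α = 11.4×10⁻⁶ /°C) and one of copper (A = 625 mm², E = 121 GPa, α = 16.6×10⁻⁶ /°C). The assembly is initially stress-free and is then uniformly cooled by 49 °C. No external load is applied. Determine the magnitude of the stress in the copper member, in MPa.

σ ≈ 9.94 MPa (tensile)

Both members must finish at the same length. With the larger α, the copper tends to over-contract; the plates restrain it, putting the copper in tension and the concrete in compression. With no external load the two internal forces are equal and opposite, magnitude P.
Compatibility of the two members (thermal + elastic change equal): (α₁ − α₂)ΔT = P·[1/(A₁E₁) + 1/(A₂E₂)].
|α₁ − α₂|·ΔT = 5.2×10⁻⁶ × 49 = 0.0002548.
1/(A₁E₁) + 1/(A₂E₂) = 1/(1200×30×10³) + 1/(625×121×10³) = 4.1×10⁻⁸ N⁻¹.
P = 0.0002548 / 4.1×10⁻⁸ = 6214 N = 6.214 kN.
σ_{copper} = P/A₂ = 6214/625 = 9.943 MPa, tensile.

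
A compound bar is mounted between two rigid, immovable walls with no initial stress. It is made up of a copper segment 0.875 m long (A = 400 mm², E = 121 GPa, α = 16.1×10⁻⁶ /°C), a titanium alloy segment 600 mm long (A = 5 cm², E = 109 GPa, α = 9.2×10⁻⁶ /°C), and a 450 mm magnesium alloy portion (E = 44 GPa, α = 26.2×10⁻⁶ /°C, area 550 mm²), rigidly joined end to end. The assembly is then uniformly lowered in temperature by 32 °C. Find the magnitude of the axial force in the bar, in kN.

If the supports were absent, the total length change would be Σ αᵢΔT Lᵢ = 16.1×10⁻⁶×32×875 + 9.2×10⁻⁶×32×600 + 26.2×10⁻⁶×32×450 = 1.005 mm.
The rigid supports impose zero overall length change; the single axial force P common to all segments must satisfy P Σ Lᵢ/(AᵢEᵢ) = δ_free.
The series flexibility is Σ Lᵢ/(AᵢEᵢ) = 875/(400×121×10³) + 600/(500×109×10³) + 450/(550×44×10³) = 4.768×10⁻⁵ mm/N.
Hence P = δ_free / Σ(L/AE) = 1.005/4.768×10⁻⁵ = 21.07 kN (tensile).

P ≈ 21.1 kN (tensile)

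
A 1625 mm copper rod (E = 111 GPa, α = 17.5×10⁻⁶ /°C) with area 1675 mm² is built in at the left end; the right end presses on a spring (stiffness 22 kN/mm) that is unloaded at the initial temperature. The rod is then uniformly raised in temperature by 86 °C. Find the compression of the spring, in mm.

If the spring were absent the rod would lengthen by αΔT L = 17.5×10⁻⁶ × 86 × 1625 = 2.446 mm.
With a force P in the spring, the elastic change of the rod is PL/(AE) and that of the spring is P/k; compatibility requires their sum to equal δ_free.
P [ L/(AE) + 1/k ] = δ_free → P [ 1625/(1675×111×10³) + 1/(22×10³) ] = 2.446.
P = 2.446 / 5.419×10⁻⁵ = 45130 N.
Spring compression = P/k = 45130/(22×10³) = 2.051 mm.

δ ≈ 2.05 mm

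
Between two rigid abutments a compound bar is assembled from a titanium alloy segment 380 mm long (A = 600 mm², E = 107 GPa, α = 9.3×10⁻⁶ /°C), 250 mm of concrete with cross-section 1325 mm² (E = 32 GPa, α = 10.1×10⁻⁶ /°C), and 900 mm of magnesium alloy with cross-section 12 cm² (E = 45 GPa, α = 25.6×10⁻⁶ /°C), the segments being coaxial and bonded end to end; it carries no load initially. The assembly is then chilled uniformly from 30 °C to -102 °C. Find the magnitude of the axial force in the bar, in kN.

If the supports were absent, the total length change would be Σ αᵢΔT Lᵢ = 9.3×10⁻⁶×132×380 + 10.1×10⁻⁶×132×250 + 25.6×10⁻⁶×132×900 = 3.841 mm.
The rigid supports impose zero overall length change; the single axial force P common to all segments must satisfy P Σ Lᵢ/(AᵢEᵢ) = δ_free.
Σ Lᵢ/(AᵢEᵢ) = 380/(600×107×10³) + 250/(1325×32×10³) + 900/(1200×45×10³) = 2.848×10⁻⁵ mm/N.
Hence P = δ_free / Σ(L/AE) = 3.841/2.848×10⁻⁵ = 134.9 kN (tensile).

P ≈ 135 kN (tensile)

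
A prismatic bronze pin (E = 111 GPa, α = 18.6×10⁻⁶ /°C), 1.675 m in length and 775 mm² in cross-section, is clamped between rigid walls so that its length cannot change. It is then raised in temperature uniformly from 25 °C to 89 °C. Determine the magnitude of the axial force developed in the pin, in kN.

P ≈ 102 kN (compressive)

With zero net strain, σ = E·αΔT = 111 GPa × 18.6×10⁻⁶ × 64 = 132.1 MPa.
Then P = σA = 132.1 × 775 mm² = 102.4 kN, compressive.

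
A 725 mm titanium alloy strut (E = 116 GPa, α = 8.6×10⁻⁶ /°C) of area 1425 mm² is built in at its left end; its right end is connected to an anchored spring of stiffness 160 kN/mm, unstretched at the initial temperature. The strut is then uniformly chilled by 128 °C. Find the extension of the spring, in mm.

δ ≈ 0.469 mm

If the spring were absent the strut would shorten by αΔT L = 8.6×10⁻⁶ × 128 × 725 = 0.7981 mm.
Let P be the tensile force in the spring. The strut extends elastically by PL/(AE) and the spring stretches by P/k; together these equal δ_free.
So P = δ_free / [L/(AE) + 1/k] = 0.7981 / [ 725/(1425×116×10³) + 1/(160×10³) ].
P = 0.7981 / 1.064×10⁻⁵ = 75040 N.
Spring extension = P/k = 75040/(160×10³) = 0.469 mm.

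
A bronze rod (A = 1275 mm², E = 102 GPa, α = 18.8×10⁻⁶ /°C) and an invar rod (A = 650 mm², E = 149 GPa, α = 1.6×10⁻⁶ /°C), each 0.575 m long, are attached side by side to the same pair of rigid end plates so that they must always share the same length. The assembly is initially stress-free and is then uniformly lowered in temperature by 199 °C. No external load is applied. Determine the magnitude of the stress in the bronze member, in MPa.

σ ≈ 149 MPa (tensile)

The bronze has the larger α, so on cooling it would change length more than the invar if both were free. The rigid plates force a common final length, so the bronze is put into tension and the invar into compression, with equal and opposite forces P (no external load).
Setting the final lengths equal and cancelling L: (α₁ − α₂)ΔT = P/(A₁E₁) + P/(A₂E₂).
|α₁ − α₂|·ΔT = 17.2×10⁻⁶ × 199 = 0.003423.
1/(A₁E₁) + 1/(A₂E₂) = 1/(1275×102×10³) + 1/(650×149×10³) = 1.801×10⁻⁸ N⁻¹.
So P = 0.003423 / 1.801×10⁻⁸ = 190 kN.
σ_{bronze} = P/A₁ = 190000/1275 = 149 MPa, tensile.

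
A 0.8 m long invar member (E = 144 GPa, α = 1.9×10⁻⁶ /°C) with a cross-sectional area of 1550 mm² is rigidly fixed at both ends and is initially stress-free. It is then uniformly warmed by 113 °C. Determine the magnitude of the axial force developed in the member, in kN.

P ≈ 47.9 kN (compressive)

With zero net strain, σ = E·αΔT = 144 GPa × 1.9×10⁻⁶ × 113 = 30.92 MPa.
Axial force P = σA = 30.92 × 1550 = 47920 N = 47.92 kN, compressive.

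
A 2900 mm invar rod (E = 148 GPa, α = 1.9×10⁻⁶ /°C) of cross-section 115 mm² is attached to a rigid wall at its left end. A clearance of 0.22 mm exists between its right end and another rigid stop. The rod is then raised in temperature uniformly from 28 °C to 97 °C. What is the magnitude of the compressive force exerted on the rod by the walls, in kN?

Free thermal elongation = αΔT L = 1.9×10⁻⁶ × 69 × 2900 = 0.3802 mm.
The gap closes (δ_free > 0.22 mm) and the wall then resists a further 0.3802 − 0.22 = 0.1602 mm of expansion.
So σ = E(δ_free − g)/L = 148×10³ × 0.1602/2900 = 8.175 MPa.
P = σA = 8.175 × 115 = 0.9401 kN.

P ≈ 0.94 kN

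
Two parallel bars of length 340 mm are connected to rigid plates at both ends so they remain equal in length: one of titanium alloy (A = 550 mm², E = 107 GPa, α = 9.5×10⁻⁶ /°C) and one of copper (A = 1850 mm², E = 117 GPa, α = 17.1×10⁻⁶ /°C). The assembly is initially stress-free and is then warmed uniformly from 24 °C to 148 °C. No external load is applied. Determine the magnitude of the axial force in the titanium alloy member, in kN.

P ≈ 43.6 kN (tensile in the titanium alloy)

The copper has the larger α, so on heating it would change length more than the titanium alloy if both were free. The rigid plates force a common final length, so the copper is put into compression and the titanium alloy into tension, with equal and opposite forces P (no external load).
Setting the final lengths equal and cancelling L: (α₁ − α₂)ΔT = P/(A₁E₁) + P/(A₂E₂).
|α₁ − α₂|·ΔT = 7.6×10⁻⁶ × 124 = 0.0009424.
1/(A₁E₁) + 1/(A₂E₂) = 1/(550×107×10³) + 1/(1850×117×10³) = 2.161×10⁻⁸ N⁻¹.
So P = 0.0009424 / 2.161×10⁻⁸ = 43.6 kN.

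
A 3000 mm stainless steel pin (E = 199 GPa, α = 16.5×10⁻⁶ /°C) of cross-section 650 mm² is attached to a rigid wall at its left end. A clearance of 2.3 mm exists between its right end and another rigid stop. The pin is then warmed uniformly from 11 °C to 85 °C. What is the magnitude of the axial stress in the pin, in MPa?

σ ≈ 90.4 MPa (compressive)

Unrestrained expansion: δ_free = αΔT L = 16.5×10⁻⁶ × 74 × 3000 = 3.663 mm.
The gap closes (δ_free > 2.3 mm) and the wall then resists a further 3.663 − 2.3 = 1.363 mm of expansion.
Compatibility: PL/(AE) = 1.363 mm, so σ = P/A = E × (1.363/3000) = 90.41 MPa.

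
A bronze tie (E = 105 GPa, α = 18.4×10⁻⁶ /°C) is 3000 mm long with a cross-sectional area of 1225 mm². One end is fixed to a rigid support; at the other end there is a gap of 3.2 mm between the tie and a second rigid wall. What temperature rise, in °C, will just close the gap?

Contact occurs when the free expansion equals the gap: αΔT L = 3.2 mm.
ΔT = 3.2 / (18.4×10⁻⁶ × 3000) = 57.97 °C.

ΔT ≈ 58 °C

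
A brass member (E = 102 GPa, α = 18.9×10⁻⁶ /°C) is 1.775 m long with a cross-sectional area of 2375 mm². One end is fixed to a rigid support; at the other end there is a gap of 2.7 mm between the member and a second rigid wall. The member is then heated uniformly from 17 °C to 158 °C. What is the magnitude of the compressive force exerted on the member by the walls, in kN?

If the wall were absent the member would grow by αΔT L = 18.9×10⁻⁶ × 141 × 1775 = 4.73 mm.
After closing the 2.7 mm clearance, 4.73 − 2.7 = 2.03 mm of expansion remains to be suppressed by the wall.
That suppressed elongation corresponds to σ = E·Δ/L = 102×10³ × 2.03/1775 = 116.7 MPa.
Force on the wall = σA = 116.7 × 2375 mm² = 277.1 kN.

P ≈ 277 kN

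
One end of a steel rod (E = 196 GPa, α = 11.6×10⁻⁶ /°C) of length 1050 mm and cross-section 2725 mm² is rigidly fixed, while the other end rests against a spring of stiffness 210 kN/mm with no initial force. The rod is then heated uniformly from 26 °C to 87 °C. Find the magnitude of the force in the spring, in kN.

The unrestrained thermal change is αΔT L = 11.6×10⁻⁶ × 61 × 1050 = 0.743 mm.
With a force P in the spring, the elastic change of the rod is PL/(AE) and that of the spring is P/k; compatibility requires their sum to equal δ_free.
So P = δ_free / [L/(AE) + 1/k] = 0.743 / [ 1050/(2725×196×10³) + 1/(210×10³) ].
P = 0.743 / 6.728×10⁻⁶ = 110400 N.

P ≈ 110 kN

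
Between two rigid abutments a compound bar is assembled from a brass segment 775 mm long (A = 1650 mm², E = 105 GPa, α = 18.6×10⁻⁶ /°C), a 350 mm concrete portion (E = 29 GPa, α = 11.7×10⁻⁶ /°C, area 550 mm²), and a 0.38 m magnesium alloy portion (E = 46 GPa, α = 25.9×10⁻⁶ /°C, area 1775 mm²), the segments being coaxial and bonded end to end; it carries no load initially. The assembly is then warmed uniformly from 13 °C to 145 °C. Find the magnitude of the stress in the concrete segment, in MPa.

σ ≈ 219 MPa (compressive)

Free thermal expansion of the whole bar: Σ αᵢΔT Lᵢ = 18.6×10⁻⁶×132×775 + 11.7×10⁻⁶×132×350 + 25.9×10⁻⁶×132×380 = 3.742 mm.
The walls prevent any net length change, so an axial force P (same in every segment) develops. Compatibility: P · Σ Lᵢ/(AᵢEᵢ) = δ_free.
Σ Lᵢ/(AᵢEᵢ) = 775/(1650×105×10³) + 350/(550×29×10³) + 380/(1775×46×10³) = 3.107×10⁻⁵ mm/N.
P = 3.742 / 3.107×10⁻⁵ = 120400 N = 120.4 kN, compressive.
σ_{concrete} = P / A = 120400 / 550 = 219 MPa.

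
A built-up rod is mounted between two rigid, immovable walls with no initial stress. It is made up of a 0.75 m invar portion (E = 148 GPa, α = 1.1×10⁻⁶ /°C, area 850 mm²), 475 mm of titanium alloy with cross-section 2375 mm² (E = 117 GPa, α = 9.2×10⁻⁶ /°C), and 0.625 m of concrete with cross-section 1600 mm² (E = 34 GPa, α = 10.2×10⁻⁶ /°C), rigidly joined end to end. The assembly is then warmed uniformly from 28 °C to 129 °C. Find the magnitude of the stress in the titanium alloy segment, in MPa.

σ ≈ 25.7 MPa (compressive)

If the supports were absent, the total length change would be Σ αᵢΔT Lᵢ = 1.1×10⁻⁶×101×750 + 9.2×10⁻⁶×101×475 + 10.2×10⁻⁶×101×625 = 1.169 mm.
The rigid supports impose zero overall length change; the single axial force P common to all segments must satisfy P Σ Lᵢ/(AᵢEᵢ) = δ_free.
Σ Lᵢ/(AᵢEᵢ) = 750/(850×148×10³) + 475/(2375×117×10³) + 625/(1600×34×10³) = 1.916×10⁻⁵ mm/N.
So P = 1.169 / 1.916×10⁻⁵ = 60.99 kN, compressive.
σ_{titanium alloy} = P / A = 60990 / 2375 = 25.68 MPa.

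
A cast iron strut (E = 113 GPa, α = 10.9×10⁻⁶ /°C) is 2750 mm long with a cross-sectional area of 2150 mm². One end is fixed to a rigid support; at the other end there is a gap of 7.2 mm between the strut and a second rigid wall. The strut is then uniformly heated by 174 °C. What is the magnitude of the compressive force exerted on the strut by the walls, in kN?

If the wall were absent the strut would grow by αΔT L = 10.9×10⁻⁶ × 174 × 2750 = 5.216 mm.
Since δ_free = 5.22 mm is less than the 7.2 mm gap, the strut never touches the wall. No axial force develops.

P ≈ 0 kN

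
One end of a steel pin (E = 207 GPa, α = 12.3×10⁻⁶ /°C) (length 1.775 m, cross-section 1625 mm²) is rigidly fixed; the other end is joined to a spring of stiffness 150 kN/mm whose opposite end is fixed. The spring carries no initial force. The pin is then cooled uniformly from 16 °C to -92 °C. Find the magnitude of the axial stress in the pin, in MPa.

σ ≈ 121 MPa (tensile)

The unrestrained thermal change is αΔT L = 12.3×10⁻⁶ × 108 × 1775 = 2.358 mm.
With a force P in the spring, the elastic change of the pin is PL/(AE) and that of the spring is P/k; compatibility requires their sum to equal δ_free.
So P = δ_free / [L/(AE) + 1/k] = 2.358 / [ 1775/(1625×207×10³) + 1/(150×10³) ].
P = 2.358 / 1.194×10⁻⁵ = 197400 N.
σ = P/A = 197400/1625 = 121.5 MPa.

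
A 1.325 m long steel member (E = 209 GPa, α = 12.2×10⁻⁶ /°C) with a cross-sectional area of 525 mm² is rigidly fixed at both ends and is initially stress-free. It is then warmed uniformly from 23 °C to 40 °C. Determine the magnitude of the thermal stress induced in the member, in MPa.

The supports are rigid, so the total axial strain is zero. The restrained thermal strain is ε = αΔT = 12.2×10⁻⁶ × 17 = 207.4×10⁻⁶.
Hence σ = E·αΔT = 209×10³ × 207.4×10⁻⁶ = 43.35 MPa, compressive.

σ ≈ 43.3 MPa (compressive)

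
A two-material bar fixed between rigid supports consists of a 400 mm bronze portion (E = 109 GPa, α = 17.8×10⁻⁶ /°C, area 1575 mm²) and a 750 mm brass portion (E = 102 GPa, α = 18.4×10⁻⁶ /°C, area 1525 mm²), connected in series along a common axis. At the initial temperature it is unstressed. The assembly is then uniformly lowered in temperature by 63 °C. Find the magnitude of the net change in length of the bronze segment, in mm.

If the supports were absent, the total length change would be Σ αᵢΔT Lᵢ = 17.8×10⁻⁶×63×400 + 18.4×10⁻⁶×63×750 = 1.318 mm.
The walls prevent any net length change, so an axial force P (same in every segment) develops. Compatibility: P · Σ Lᵢ/(AᵢEᵢ) = δ_free.
The series flexibility is Σ Lᵢ/(AᵢEᵢ) = 400/(1575×109×10³) + 750/(1525×102×10³) = 7.152×10⁻⁶ mm/N.
So P = 1.318 / 7.152×10⁻⁶ = 184.3 kN, tensile.
For the bronze segment, free thermal change = 17.8×10⁻⁶×63×400 = 0.4486 mm and elastic change from P = 184300×400/(1575×109×10³) = 0.4294 mm; these oppose, so the net change is 0.0192 mm (segment shortens).

|ΔL| ≈ 0.0192 mm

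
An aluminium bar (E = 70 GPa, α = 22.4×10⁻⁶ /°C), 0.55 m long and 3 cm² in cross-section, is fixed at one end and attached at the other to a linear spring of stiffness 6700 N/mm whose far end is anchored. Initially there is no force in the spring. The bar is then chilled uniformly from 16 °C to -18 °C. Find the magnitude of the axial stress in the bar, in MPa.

σ ≈ 7.96 MPa (tensile)

The unrestrained thermal change is αΔT L = 22.4×10⁻⁶ × 34 × 550 = 0.4189 mm.
With a force P in the spring, the elastic change of the bar is PL/(AE) and that of the spring is P/k; compatibility requires their sum to equal δ_free.
So P = δ_free / [L/(AE) + 1/k] = 0.4189 / [ 550/(300×70×10³) + 1/(6700) ].
P = 0.4189 / 0.0001754 = 2388 N.
σ = P/A = 2388/300 = 7.958 MPa.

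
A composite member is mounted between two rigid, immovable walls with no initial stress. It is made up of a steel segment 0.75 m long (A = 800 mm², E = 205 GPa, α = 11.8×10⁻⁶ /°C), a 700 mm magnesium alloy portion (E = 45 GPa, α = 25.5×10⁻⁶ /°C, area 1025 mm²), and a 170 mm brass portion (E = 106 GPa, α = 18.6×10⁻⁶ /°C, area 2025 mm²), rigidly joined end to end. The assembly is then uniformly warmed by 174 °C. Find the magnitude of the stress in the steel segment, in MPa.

With the walls removed the bar would change length by δ_free = Σ αᵢΔT Lᵢ = 11.8×10⁻⁶×174×750 + 25.5×10⁻⁶×174×700 + 18.6×10⁻⁶×174×170 = 5.196 mm.
The rigid supports impose zero overall length change; the single axial force P common to all segments must satisfy P Σ Lᵢ/(AᵢEᵢ) = δ_free.
The series flexibility is Σ Lᵢ/(AᵢEᵢ) = 750/(800×205×10³) + 700/(1025×45×10³) + 170/(2025×106×10³) = 2.054×10⁻⁵ mm/N.
Hence P = δ_free / Σ(L/AE) = 5.196/2.054×10⁻⁵ = 253 kN (compressive).
σ_{steel} = P / A = 253000 / 800 = 316.2 MPa.

σ ≈ 316 MPa (compressive)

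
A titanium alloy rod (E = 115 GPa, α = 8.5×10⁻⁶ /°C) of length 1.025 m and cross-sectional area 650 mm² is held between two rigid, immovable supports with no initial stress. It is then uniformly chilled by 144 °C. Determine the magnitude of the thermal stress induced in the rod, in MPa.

The supports are rigid, so the total axial strain is zero. The restrained thermal strain is ε = αΔT = 8.5×10⁻⁶ × 144 = 1224×10⁻⁶.
The stress required to suppress this strain is σ = Eε = 115×10³ × 1224×10⁻⁶ = 140.8 MPa, tensile since the rod is trying to contract.

σ ≈ 141 MPa (tensile)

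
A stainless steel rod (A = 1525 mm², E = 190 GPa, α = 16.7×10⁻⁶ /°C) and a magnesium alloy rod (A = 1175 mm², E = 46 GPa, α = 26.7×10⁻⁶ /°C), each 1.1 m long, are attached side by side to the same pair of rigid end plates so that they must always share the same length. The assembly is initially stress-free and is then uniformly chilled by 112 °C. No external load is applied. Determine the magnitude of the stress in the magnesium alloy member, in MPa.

σ ≈ 43.4 MPa (tensile)

Equilibrium of a rigid end plate with no external load gives equal and opposite internal forces ±P in the two members. Since α_{magnesium alloy} > α_{stainless steel}, cooling drives the magnesium alloy into tension and the stainless steel into compression.
Compatibility of the two members (thermal + elastic change equal): (α₁ − α₂)ΔT = P·[1/(A₁E₁) + 1/(A₂E₂)].
|α₁ − α₂|·ΔT = 10×10⁻⁶ × 112 = 0.00112.
1/(A₁E₁) + 1/(A₂E₂) = 1/(1525×190×10³) + 1/(1175×46×10³) = 2.195×10⁻⁸ N⁻¹.
So P = 0.00112 / 2.195×10⁻⁸ = 51.02 kN.
σ_{magnesium alloy} = P/A₂ = 51020/1175 = 43.42 MPa, tensile.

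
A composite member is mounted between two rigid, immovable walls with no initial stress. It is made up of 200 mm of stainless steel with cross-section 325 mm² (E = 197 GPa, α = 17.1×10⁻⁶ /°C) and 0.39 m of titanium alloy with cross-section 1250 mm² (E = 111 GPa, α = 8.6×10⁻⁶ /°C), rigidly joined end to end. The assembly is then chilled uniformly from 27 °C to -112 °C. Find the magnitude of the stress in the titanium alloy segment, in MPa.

σ ≈ 127 MPa (tensile)

Free thermal contraction of the whole bar: Σ αᵢΔT Lᵢ = 17.1×10⁻⁶×139×200 + 8.6×10⁻⁶×139×390 = 0.9416 mm.
The rigid supports impose zero overall length change; the single axial force P common to all segments must satisfy P Σ Lᵢ/(AᵢEᵢ) = δ_free.
Σ Lᵢ/(AᵢEᵢ) = 200/(325×197×10³) + 390/(1250×111×10³) = 5.935×10⁻⁶ mm/N.
So P = 0.9416 / 5.935×10⁻⁶ = 158.7 kN, tensile.
σ_{titanium alloy} = P / A = 158700 / 1250 = 126.9 MPa.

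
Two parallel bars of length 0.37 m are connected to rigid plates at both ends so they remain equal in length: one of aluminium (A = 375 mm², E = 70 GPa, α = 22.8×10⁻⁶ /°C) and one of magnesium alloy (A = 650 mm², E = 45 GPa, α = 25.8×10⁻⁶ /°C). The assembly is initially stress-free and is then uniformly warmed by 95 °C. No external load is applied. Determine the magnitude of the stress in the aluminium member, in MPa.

σ ≈ 10.5 MPa (tensile)

The magnesium alloy has the larger α, so on heating it would change length more than the aluminium if both were free. The rigid plates force a common final length, so the magnesium alloy is put into compression and the aluminium into tension, with equal and opposite forces P (no external load).
Compatibility of the two members (thermal + elastic change equal): (α₁ − α₂)ΔT = P·[1/(A₁E₁) + 1/(A₂E₂)].
|α₁ − α₂|·ΔT = 3×10⁻⁶ × 95 = 0.000285.
1/(A₁E₁) + 1/(A₂E₂) = 1/(375×70×10³) + 1/(650×45×10³) = 7.228×10⁻⁸ N⁻¹.
P = 0.000285 / 7.228×10⁻⁸ = 3943 N = 3.943 kN.
σ_{aluminium} = P/A₁ = 3943/375 = 10.51 MPa, tensile.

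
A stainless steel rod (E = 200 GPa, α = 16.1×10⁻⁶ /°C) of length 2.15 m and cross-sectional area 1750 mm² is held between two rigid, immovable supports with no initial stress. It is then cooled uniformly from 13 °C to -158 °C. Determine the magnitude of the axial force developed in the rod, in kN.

The ends cannot move, so σ = EαΔT = 200×10³ × 16.1×10⁻⁶ × 171 = 550.6 MPa.
Axial force P = σA = 550.6 × 1750 = 963600 N = 963.6 kN, tensile.

P ≈ 964 kN (tensile)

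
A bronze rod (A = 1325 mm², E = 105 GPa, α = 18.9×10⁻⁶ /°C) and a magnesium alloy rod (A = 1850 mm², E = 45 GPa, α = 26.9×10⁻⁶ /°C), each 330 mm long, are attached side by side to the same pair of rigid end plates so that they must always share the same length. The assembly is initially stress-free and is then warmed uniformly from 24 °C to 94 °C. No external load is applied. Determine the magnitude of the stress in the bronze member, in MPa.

Equilibrium of a rigid end plate with no external load gives equal and opposite internal forces ±P in the two members. Since α_{magnesium alloy} > α_{bronze}, heating drives the magnesium alloy into compression and the bronze into tension.
Setting the final lengths equal and cancelling L: (α₁ − α₂)ΔT = P/(A₁E₁) + P/(A₂E₂).
|α₁ − α₂|·ΔT = 8×10⁻⁶ × 70 = 0.00056.
1/(A₁E₁) + 1/(A₂E₂) = 1/(1325×105×10³) + 1/(1850×45×10³) = 1.92×10⁻⁸ N⁻¹.
P = 0.00056 / 1.92×10⁻⁸ = 29170 N = 29.17 kN.
σ_{bronze} = P/A₁ = 29170/1325 = 22.01 MPa, tensile.

σ ≈ 22 MPa (tensile)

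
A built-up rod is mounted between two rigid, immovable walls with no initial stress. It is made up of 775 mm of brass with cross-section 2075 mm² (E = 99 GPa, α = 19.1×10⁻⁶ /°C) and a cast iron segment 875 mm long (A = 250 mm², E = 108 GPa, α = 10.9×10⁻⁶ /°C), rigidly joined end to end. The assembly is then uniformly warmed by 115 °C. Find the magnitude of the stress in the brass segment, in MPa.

With the walls removed the bar would change length by δ_free = Σ αᵢΔT Lᵢ = 19.1×10⁻⁶×115×775 + 10.9×10⁻⁶×115×875 = 2.799 mm.
Since the ends are fixed, an axial force P builds up, equal in every segment, with P · Σ Lᵢ/(AᵢEᵢ) = δ_free.
Σ Lᵢ/(AᵢEᵢ) = 775/(2075×99×10³) + 875/(250×108×10³) = 3.618×10⁻⁵ mm/N.
P = 2.799 / 3.618×10⁻⁵ = 77370 N = 77.37 kN, compressive.
σ_{brass} = P / A = 77370 / 2075 = 37.28 MPa.

σ ≈ 37.3 MPa (compressive)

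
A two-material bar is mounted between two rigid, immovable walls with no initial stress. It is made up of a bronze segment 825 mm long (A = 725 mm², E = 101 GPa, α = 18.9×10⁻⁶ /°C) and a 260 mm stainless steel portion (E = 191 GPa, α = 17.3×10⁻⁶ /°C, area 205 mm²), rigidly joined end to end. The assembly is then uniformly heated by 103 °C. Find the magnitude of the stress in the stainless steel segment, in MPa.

If the supports were absent, the total length change would be Σ αᵢΔT Lᵢ = 18.9×10⁻⁶×103×825 + 17.3×10⁻⁶×103×260 = 2.069 mm.
The rigid supports impose zero overall length change; the single axial force P common to all segments must satisfy P Σ Lᵢ/(AᵢEᵢ) = δ_free.
The series flexibility is Σ Lᵢ/(AᵢEᵢ) = 825/(725×101×10³) + 260/(205×191×10³) = 1.791×10⁻⁵ mm/N.
So P = 2.069 / 1.791×10⁻⁵ = 115.6 kN, compressive.
σ_{stainless steel} = P / A = 115600 / 205 = 563.7 MPa.

σ ≈ 564 MPa (compressive)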